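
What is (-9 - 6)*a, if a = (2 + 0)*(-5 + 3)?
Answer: 60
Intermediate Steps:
a = -4 (a = 2*(-2) = -4)
(-9 - 6)*a = (-9 - 6)*(-4) = -15*(-4) = 60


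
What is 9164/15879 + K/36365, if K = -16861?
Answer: 829279/7309365 ≈ 0.11345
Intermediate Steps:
9164/15879 + K/36365 = 9164/15879 - 16861/36365 = 9164*(1/15879) - 16861*1/36365 = 116/201 - 16861/36365 = 829279/7309365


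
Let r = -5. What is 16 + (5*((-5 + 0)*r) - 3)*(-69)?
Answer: -8402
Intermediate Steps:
16 + (5*((-5 + 0)*r) - 3)*(-69) = 16 + (5*((-5 + 0)*(-5)) - 3)*(-69) = 16 + (5*(-5*(-5)) - 3)*(-69) = 16 + (5*25 - 3)*(-69) = 16 + (125 - 3)*(-69) = 16 + 122*(-69) = 16 - 8418 = -8402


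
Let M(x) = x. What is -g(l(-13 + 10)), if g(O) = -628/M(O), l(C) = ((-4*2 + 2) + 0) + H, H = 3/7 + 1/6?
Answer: -26376/227 ≈ -116.19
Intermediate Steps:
H = 25/42 (H = 3*(⅐) + 1*(⅙) = 3/7 + ⅙ = 25/42 ≈ 0.59524)
l(C) = -227/42 (l(C) = ((-4*2 + 2) + 0) + 25/42 = ((-8 + 2) + 0) + 25/42 = (-6 + 0) + 25/42 = -6 + 25/42 = -227/42)
g(O) = -628/O
-g(l(-13 + 10)) = -(-628)/(-227/42) = -(-628)*(-42)/227 = -1*26376/227 = -26376/227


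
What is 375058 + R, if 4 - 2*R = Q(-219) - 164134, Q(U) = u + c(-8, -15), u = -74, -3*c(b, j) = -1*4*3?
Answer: 457162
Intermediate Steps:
c(b, j) = 4 (c(b, j) = -(-1*4)*3/3 = -(-4)*3/3 = -1/3*(-12) = 4)
Q(U) = -70 (Q(U) = -74 + 4 = -70)
R = 82104 (R = 2 - (-70 - 164134)/2 = 2 - 1/2*(-164204) = 2 + 82102 = 82104)
375058 + R = 375058 + 82104 = 457162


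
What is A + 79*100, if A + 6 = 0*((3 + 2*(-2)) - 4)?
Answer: 7894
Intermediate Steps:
A = -6 (A = -6 + 0*((3 + 2*(-2)) - 4) = -6 + 0*((3 - 4) - 4) = -6 + 0*(-1 - 4) = -6 + 0*(-5) = -6 + 0 = -6)
A + 79*100 = -6 + 79*100 = -6 + 7900 = 7894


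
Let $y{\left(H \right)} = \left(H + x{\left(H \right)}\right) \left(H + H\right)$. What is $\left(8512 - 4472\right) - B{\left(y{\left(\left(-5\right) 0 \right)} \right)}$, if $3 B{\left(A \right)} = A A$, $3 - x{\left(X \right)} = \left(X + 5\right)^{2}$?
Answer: $4040$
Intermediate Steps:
$x{\left(X \right)} = 3 - \left(5 + X\right)^{2}$ ($x{\left(X \right)} = 3 - \left(X + 5\right)^{2} = 3 - \left(5 + X\right)^{2}$)
$y{\left(H \right)} = 2 H \left(3 + H - \left(5 + H\right)^{2}\right)$ ($y{\left(H \right)} = \left(H - \left(-3 + \left(5 + H\right)^{2}\right)\right) \left(H + H\right) = \left(3 + H - \left(5 + H\right)^{2}\right) 2 H = 2 H \left(3 + H - \left(5 + H\right)^{2}\right)$)
$B{\left(A \right)} = \frac{A^{2}}{3}$ ($B{\left(A \right)} = \frac{A A}{3} = \frac{A^{2}}{3}$)
$\left(8512 - 4472\right) - B{\left(y{\left(\left(-5\right) 0 \right)} \right)} = \left(8512 - 4472\right) - \frac{\left(2 \left(\left(-5\right) 0\right) \left(3 - 0 - \left(5 - 0\right)^{2}\right)\right)^{2}}{3} = \left(8512 - 4472\right) - \frac{\left(2 \cdot 0 \left(3 + 0 - \left(5 + 0\right)^{2}\right)\right)^{2}}{3} = 4040 - \frac{\left(2 \cdot 0 \left(3 + 0 - 5^{2}\right)\right)^{2}}{3} = 4040 - \frac{\left(2 \cdot 0 \left(3 + 0 - 25\right)\right)^{2}}{3} = 4040 - \frac{\left(2 \cdot 0 \left(-22\right)\right)^{2}}{3} = 4040 - \frac{0^{2}}{3} = 4040 - \frac{1}{3} \cdot 0 = 4040 - 0 = 4040 + 0 = 4040$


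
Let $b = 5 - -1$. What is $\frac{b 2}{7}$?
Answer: $\frac{12}{7} \approx 1.7143$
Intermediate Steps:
$b = 6$ ($b = 5 + 1 = 6$)
$\frac{b 2}{7} = \frac{6 \cdot 2}{7} = 12 \cdot \frac{1}{7} = \frac{12}{7}$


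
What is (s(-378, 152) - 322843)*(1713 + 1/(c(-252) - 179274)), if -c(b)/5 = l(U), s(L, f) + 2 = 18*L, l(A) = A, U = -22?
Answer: -101171892546219/179164 ≈ -5.6469e+8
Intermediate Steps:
s(L, f) = -2 + 18*L
c(b) = 110 (c(b) = -5*(-22) = 110)
(s(-378, 152) - 322843)*(1713 + 1/(c(-252) - 179274)) = ((-2 + 18*(-378)) - 322843)*(1713 + 1/(110 - 179274)) = ((-2 - 6804) - 322843)*(1713 + 1/(-179164)) = (-6806 - 322843)*(1713 - 1/179164) = -329649*306907931/179164 = -101171892546219/179164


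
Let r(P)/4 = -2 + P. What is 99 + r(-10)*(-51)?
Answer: 2547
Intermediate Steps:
r(P) = -8 + 4*P (r(P) = 4*(-2 + P) = -8 + 4*P)
99 + r(-10)*(-51) = 99 + (-8 + 4*(-10))*(-51) = 99 + (-8 - 40)*(-51) = 99 - 48*(-51) = 99 + 2448 = 2547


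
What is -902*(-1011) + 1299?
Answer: 913221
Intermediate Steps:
-902*(-1011) + 1299 = 911922 + 1299 = 913221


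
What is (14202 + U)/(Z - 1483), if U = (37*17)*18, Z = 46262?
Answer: 25524/44779 ≈ 0.57000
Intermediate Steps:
U = 11322 (U = 629*18 = 11322)
(14202 + U)/(Z - 1483) = (14202 + 11322)/(46262 - 1483) = 25524/44779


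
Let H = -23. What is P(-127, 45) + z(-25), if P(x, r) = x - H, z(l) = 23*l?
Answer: -679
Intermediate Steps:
P(x, r) = 23 + x (P(x, r) = x - 1*(-23) = x + 23 = 23 + x)
P(-127, 45) + z(-25) = (23 - 127) + 23*(-25) = -104 - 575 = -679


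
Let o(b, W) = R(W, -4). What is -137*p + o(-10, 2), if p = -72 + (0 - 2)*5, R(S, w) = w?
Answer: 11230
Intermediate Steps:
p = -82 (p = -72 - 2*5 = -72 - 10 = -82)
o(b, W) = -4
-137*p + o(-10, 2) = -137*(-82) - 4 = 11234 - 4 = 11230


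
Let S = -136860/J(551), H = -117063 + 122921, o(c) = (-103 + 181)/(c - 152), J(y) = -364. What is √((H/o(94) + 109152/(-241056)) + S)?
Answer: 4*I*√160361197815/25389 ≈ 63.091*I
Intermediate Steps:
o(c) = 78/(-152 + c)
H = 5858
S = 34215/91 (S = -136860/(-364) = -136860*(-1/364) = 34215/91 ≈ 375.99)
√((H/o(94) + 109152/(-241056)) + S) = √((5858/((78/(-152 + 94))) + 109152/(-241056)) + 34215/91) = √((5858/((78/(-58))) + 109152*(-1/241056)) + 34215/91) = √((5858/((78*(-1/58))) - 379/837) + 34215/91) = √((5858/(-39/29) - 379/837) + 34215/91) = √((5858*(-29/39) - 379/837) + 34215/91) = √((-169882/39 - 379/837) + 34215/91) = √(-47402005/10881 + 34215/91) = √(-303176080/76167) = 4*I*√160361197815/25389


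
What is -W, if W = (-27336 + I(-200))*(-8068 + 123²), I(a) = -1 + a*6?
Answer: 201499757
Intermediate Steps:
I(a) = -1 + 6*a
W = -201499757 (W = (-27336 + (-1 + 6*(-200)))*(-8068 + 123²) = (-27336 + (-1 - 1200))*(-8068 + 15129) = (-27336 - 1201)*7061 = -28537*7061 = -201499757)
-W = -1*(-201499757) = 201499757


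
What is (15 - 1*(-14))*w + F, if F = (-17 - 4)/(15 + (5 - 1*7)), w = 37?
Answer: 13928/13 ≈ 1071.4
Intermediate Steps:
F = -21/13 (F = -21/(15 + (5 - 7)) = -21/(15 - 2) = -21/13 ≈ -1.6154)
(15 - 1*(-14))*w + F = (15 - 1*(-14))*37 - 21/13 = (15 + 14)*37 - 21/13 = 29*37 - 21/13 = 1073 - 21/13 = 13928/13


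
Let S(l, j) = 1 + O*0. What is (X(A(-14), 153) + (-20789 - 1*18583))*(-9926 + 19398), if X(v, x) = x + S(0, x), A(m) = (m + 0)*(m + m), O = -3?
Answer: -371472896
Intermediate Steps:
A(m) = 2*m² (A(m) = m*(2*m) = 2*m²)
S(l, j) = 1 (S(l, j) = 1 - 3*0 = 1 + 0 = 1)
X(v, x) = 1 + x (X(v, x) = x + 1 = 1 + x)
(X(A(-14), 153) + (-20789 - 1*18583))*(-9926 + 19398) = ((1 + 153) + (-20789 - 1*18583))*(-9926 + 19398) = (154 + (-20789 - 18583))*9472 = (154 - 39372)*9472 = -39218*9472 = -371472896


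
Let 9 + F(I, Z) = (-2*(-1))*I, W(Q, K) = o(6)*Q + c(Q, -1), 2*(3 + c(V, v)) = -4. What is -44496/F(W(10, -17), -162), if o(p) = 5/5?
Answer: -44496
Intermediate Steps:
c(V, v) = -5 (c(V, v) = -3 + (½)*(-4) = -3 - 2 = -5)
o(p) = 1 (o(p) = 5*(⅕) = 1)
W(Q, K) = -5 + Q (W(Q, K) = 1*Q - 5 = Q - 5 = -5 + Q)
F(I, Z) = -9 + 2*I (F(I, Z) = -9 + (-2*(-1))*I = -9 + 2*I)
-44496/F(W(10, -17), -162) = -44496/(-9 + 2*(-5 + 10)) = -44496/(-9 + 2*5) = -44496/(-9 + 10) = -44496/1 = -44496*1 = -44496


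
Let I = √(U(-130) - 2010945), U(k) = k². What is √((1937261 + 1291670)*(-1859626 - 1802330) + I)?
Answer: √(-11824203249036 + I*√1994045) ≈ 0.e-4 + 3.4386e+6*I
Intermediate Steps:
I = I*√1994045 (I = √((-130)² - 2010945) = √(16900 - 2010945) = √(-1994045) = I*√1994045 ≈ 1412.1*I)
√((1937261 + 1291670)*(-1859626 - 1802330) + I) = √((1937261 + 1291670)*(-1859626 - 1802330) + I*√1994045) = √(3228931*(-3661956) + I*√1994045) = √(-11824203249036 + I*√1994045)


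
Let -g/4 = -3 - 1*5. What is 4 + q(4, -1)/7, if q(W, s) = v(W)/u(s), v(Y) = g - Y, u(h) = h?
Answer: 0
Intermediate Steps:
g = 32 (g = -4*(-3 - 1*5) = -4*(-3 - 5) = -4*(-8) = 32)
v(Y) = 32 - Y
q(W, s) = (32 - W)/s
4 + q(4, -1)/7 = 4 + ((32 - 1*4)/(-1))/7 = 4 + (-(32 - 4))/7 = 4 + (-1*28)/7 = 4 + (⅐)*(-28) = 4 - 4 = 0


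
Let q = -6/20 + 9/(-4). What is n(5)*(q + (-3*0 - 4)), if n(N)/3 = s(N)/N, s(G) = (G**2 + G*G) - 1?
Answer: -19257/100 ≈ -192.57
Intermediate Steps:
s(G) = -1 + 2*G**2 (s(G) = (G**2 + G**2) - 1 = 2*G**2 - 1 = -1 + 2*G**2)
n(N) = 3*(-1 + 2*N**2)/N (n(N) = 3*((-1 + 2*N**2)/N) = 3*(-1 + 2*N**2)/N)
q = -51/20 (q = -6*1/20 + 9*(-1/4) = -3/10 - 9/4 = -51/20 ≈ -2.5500)
n(5)*(q + (-3*0 - 4)) = (-3/5 + 6*5)*(-51/20 + (-3*0 - 4)) = (-3*1/5 + 30)*(-51/20 + (0 - 4)) = (-3/5 + 30)*(-51/20 - 4) = (147/5)*(-131/20) = -19257/100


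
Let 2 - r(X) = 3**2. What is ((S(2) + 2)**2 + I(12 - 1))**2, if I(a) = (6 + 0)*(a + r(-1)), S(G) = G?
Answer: 1600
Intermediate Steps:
r(X) = -7 (r(X) = 2 - 1*3**2 = 2 - 1*9 = 2 - 9 = -7)
I(a) = -42 + 6*a (I(a) = (6 + 0)*(a - 7) = 6*(-7 + a) = -42 + 6*a)
((S(2) + 2)**2 + I(12 - 1))**2 = ((2 + 2)**2 + (-42 + 6*(12 - 1)))**2 = (4**2 + (-42 + 6*11))**2 = (16 + (-42 + 66))**2 = (16 + 24)**2 = 40**2 = 1600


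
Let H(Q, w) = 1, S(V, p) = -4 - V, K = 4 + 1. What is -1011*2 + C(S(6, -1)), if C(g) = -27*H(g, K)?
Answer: -2049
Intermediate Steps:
K = 5
C(g) = -27 (C(g) = -27*1 = -27)
-1011*2 + C(S(6, -1)) = -1011*2 - 27 = -2022 - 27 = -2049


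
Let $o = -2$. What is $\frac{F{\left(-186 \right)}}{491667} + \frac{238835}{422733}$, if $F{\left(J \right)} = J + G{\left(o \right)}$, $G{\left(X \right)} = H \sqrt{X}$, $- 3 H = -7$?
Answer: $\frac{39116219869}{69281288637} + \frac{7 i \sqrt{2}}{1475001} \approx 0.5646 + 6.7115 \cdot 10^{-6} i$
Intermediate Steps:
$H = \frac{7}{3}$ ($H = \left(- \frac{1}{3}\right) \left(-7\right) = \frac{7}{3} \approx 2.3333$)
$G{\left(X \right)} = \frac{7 \sqrt{X}}{3}$
$F{\left(J \right)} = J + \frac{7 i \sqrt{2}}{3}$ ($F{\left(J \right)} = J + \frac{7 \sqrt{-2}}{3} = J + \frac{7 i \sqrt{2}}{3}$)
$\frac{F{\left(-186 \right)}}{491667} + \frac{238835}{422733} = \frac{-186 + \frac{7 i \sqrt{2}}{3}}{491667} + \frac{238835}{422733} = \left(-186 + \frac{7 i \sqrt{2}}{3}\right) \frac{1}{491667} + 238835 \cdot \frac{1}{422733} = \left(- \frac{62}{163889} + \frac{7 i \sqrt{2}}{1475001}\right) + \frac{238835}{422733} = \frac{39116219869}{69281288637} + \frac{7 i \sqrt{2}}{1475001}$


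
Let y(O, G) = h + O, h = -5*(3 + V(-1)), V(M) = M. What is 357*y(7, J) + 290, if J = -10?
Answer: -781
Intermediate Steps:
h = -10 (h = -5*(3 - 1) = -5*2 = -10)
y(O, G) = -10 + O
357*y(7, J) + 290 = 357*(-10 + 7) + 290 = 357*(-3) + 290 = -1071 + 290 = -781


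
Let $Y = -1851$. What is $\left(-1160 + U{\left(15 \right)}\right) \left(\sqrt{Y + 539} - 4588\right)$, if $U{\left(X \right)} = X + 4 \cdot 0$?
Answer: $5253260 - 4580 i \sqrt{82} \approx 5.2533 \cdot 10^{6} - 41474.0 i$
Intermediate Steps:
$U{\left(X \right)} = X$ ($U{\left(X \right)} = X + 0 = X$)
$\left(-1160 + U{\left(15 \right)}\right) \left(\sqrt{Y + 539} - 4588\right) = \left(-1160 + 15\right) \left(\sqrt{-1851 + 539} - 4588\right) = - 1145 \left(\sqrt{-1312} - 4588\right) = - 1145 \left(4 i \sqrt{82} - 4588\right) = - 1145 \left(-4588 + 4 i \sqrt{82}\right) = 5253260 - 4580 i \sqrt{82}$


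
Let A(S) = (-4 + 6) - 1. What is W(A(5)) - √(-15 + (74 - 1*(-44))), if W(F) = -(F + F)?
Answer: -2 - √103 ≈ -12.149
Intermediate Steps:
A(S) = 1 (A(S) = 2 - 1 = 1)
W(F) = -2*F
W(A(5)) - √(-15 + (74 - 1*(-44))) = -2*1 - √(-15 + (74 - 1*(-44))) = -2 - √(-15 + (74 + 44)) = -2 - √(-15 + 118) = -2 - √103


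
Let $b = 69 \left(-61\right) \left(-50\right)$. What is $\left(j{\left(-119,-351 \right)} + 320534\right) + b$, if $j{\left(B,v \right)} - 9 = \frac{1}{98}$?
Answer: $\frac{52037315}{98} \approx 5.3099 \cdot 10^{5}$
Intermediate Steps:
$b = 210450$ ($b = \left(-4209\right) \left(-50\right) = 210450$)
$j{\left(B,v \right)} = \frac{883}{98}$ ($j{\left(B,v \right)} = 9 + \frac{1}{98} = \frac{883}{98}$)
$\left(j{\left(-119,-351 \right)} + 320534\right) + b = \left(\frac{883}{98} + 320534\right) + 210450 = \frac{31413215}{98} + 210450 = \frac{52037315}{98}$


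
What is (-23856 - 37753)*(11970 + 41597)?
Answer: -3300209303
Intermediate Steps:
(-23856 - 37753)*(11970 + 41597) = -61609*53567 = -3300209303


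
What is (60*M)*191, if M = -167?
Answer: -1913820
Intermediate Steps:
(60*M)*191 = (60*(-167))*191 = -10020*191 = -1913820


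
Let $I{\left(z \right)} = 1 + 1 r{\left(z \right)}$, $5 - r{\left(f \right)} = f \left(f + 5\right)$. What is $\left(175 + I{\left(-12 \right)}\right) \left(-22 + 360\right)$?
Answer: $32786$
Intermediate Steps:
$r{\left(f \right)} = 5 - f \left(5 + f\right)$ ($r{\left(f \right)} = 5 - f \left(f + 5\right) = 5 - f \left(5 + f\right)$)
$I{\left(z \right)} = 6 - z^{2} - 5 z$ ($I{\left(z \right)} = 1 + 1 \left(5 - z^{2} - 5 z\right) = 1 - \left(-5 + z^{2} + 5 z\right) = 6 - z^{2} - 5 z$)
$\left(175 + I{\left(-12 \right)}\right) \left(-22 + 360\right) = \left(175 - 78\right) \left(-22 + 360\right) = \left(175 + \left(6 - 144 + 60\right)\right) 338 = \left(175 - 78\right) 338 = 97 \cdot 338 = 32786$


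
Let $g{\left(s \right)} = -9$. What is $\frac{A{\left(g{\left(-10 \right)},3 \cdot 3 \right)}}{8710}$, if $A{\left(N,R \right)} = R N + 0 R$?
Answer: $- \frac{81}{8710} \approx -0.0092997$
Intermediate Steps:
$A{\left(N,R \right)} = N R$ ($A{\left(N,R \right)} = N R + 0 = N R$)
$\frac{A{\left(g{\left(-10 \right)},3 \cdot 3 \right)}}{8710} = \frac{\left(-9\right) 3 \cdot 3}{8710} = \left(-9\right) 9 \cdot \frac{1}{8710} = \left(-81\right) \frac{1}{8710} = - \frac{81}{8710}$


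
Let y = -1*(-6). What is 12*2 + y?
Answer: 30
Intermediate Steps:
y = 6
12*2 + y = 12*2 + 6 = 24 + 6 = 30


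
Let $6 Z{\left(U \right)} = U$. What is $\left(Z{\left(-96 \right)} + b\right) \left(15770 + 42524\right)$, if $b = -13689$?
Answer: $-798919270$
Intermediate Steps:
$Z{\left(U \right)} = \frac{U}{6}$
$\left(Z{\left(-96 \right)} + b\right) \left(15770 + 42524\right) = \left(\frac{1}{6} \left(-96\right) - 13689\right) \left(15770 + 42524\right) = \left(-16 - 13689\right) 58294 = \left(-13705\right) 58294 = -798919270$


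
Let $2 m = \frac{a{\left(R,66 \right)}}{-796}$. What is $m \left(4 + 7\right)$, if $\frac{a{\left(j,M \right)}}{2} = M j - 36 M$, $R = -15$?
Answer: $\frac{18513}{398} \approx 46.515$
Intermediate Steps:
$a{\left(j,M \right)} = - 72 M + 2 M j$ ($a{\left(j,M \right)} = 2 \left(M j - 36 M\right) = 2 \left(- 36 M + M j\right) = - 72 M + 2 M j$)
$m = \frac{1683}{398}$ ($m = \frac{2 \cdot 66 \left(-36 - 15\right) \frac{1}{-796}}{2} = \frac{2 \cdot 66 \left(-51\right) \left(- \frac{1}{796}\right)}{2} = \frac{\left(-6732\right) \left(- \frac{1}{796}\right)}{2} = \frac{1}{2} \cdot \frac{1683}{199} = \frac{1683}{398} \approx 4.2286$)
$m \left(4 + 7\right) = \frac{1683 \left(4 + 7\right)}{398} = \frac{1683}{398} \cdot 11 = \frac{18513}{398}$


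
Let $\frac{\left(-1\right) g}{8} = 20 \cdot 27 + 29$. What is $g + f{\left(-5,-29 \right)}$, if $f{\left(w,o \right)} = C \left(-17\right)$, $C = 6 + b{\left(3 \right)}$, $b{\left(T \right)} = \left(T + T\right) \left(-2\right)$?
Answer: $-4450$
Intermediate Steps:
$b{\left(T \right)} = - 4 T$ ($b{\left(T \right)} = 2 T \left(-2\right) = - 4 T$)
$C = -6$ ($C = 6 - 12 = -6$)
$g = -4552$ ($g = - 8 \left(20 \cdot 27 + 29\right) = - 8 \left(540 + 29\right) = \left(-8\right) 569 = -4552$)
$f{\left(w,o \right)} = 102$ ($f{\left(w,o \right)} = \left(-6\right) \left(-17\right) = 102$)
$g + f{\left(-5,-29 \right)} = -4552 + 102 = -4450$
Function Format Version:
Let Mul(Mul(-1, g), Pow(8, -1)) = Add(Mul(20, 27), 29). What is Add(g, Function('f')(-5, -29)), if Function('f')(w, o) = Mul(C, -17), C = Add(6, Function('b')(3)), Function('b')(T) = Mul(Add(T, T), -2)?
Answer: -4450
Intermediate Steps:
Function('b')(T) = Mul(-4, T) (Function('b')(T) = Mul(Mul(2, T), -2) = Mul(-4, T))
C = -6 (C = Add(6, Mul(-4, 3)) = Add(6, -12) = -6)
g = -4552 (g = Mul(-8, Add(Mul(20, 27), 29)) = Mul(-8, Add(540, 29)) = Mul(-8, 569) = -4552)
Function('f')(w, o) = 102 (Function('f')(w, o) = Mul(-6, -17) = 102)
Add(g, Function('f')(-5, -29)) = Add(-4552, 102) = -4450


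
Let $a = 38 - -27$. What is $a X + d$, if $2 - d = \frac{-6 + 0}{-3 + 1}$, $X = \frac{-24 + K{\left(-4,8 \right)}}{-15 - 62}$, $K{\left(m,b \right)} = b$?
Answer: $\frac{963}{77} \approx 12.507$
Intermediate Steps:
$a = 65$ ($a = 38 + 27 = 65$)
$X = \frac{16}{77}$ ($X = \frac{-24 + 8}{-15 - 62} = - \frac{16}{-77} = \left(-16\right) \left(- \frac{1}{77}\right) = \frac{16}{77} \approx 0.20779$)
$d = -1$ ($d = 2 - \frac{-6 + 0}{-3 + 1} = 2 - - \frac{6}{-2} = 2 - \left(-6\right) \left(- \frac{1}{2}\right) = 2 - 3 = -1$)
$a X + d = 65 \cdot \frac{16}{77} - 1 = \frac{1040}{77} - 1 = \frac{963}{77}$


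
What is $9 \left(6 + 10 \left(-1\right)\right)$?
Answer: $-36$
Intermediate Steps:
$9 \left(6 + 10 \left(-1\right)\right) = 9 \left(6 - 10\right) = 9 \left(-4\right) = -36$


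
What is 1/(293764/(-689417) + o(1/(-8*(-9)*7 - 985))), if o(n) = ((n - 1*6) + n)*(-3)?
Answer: 331609577/5831808404 ≈ 0.056862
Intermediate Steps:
o(n) = 18 - 6*n (o(n) = ((n - 6) + n)*(-3) = ((-6 + n) + n)*(-3) = (-6 + 2*n)*(-3) = 18 - 6*n)
1/(293764/(-689417) + o(1/(-8*(-9)*7 - 985))) = 1/(293764/(-689417) + (18 - 6/(-8*(-9)*7 - 985))) = 1/(293764*(-1/689417) + (18 - 6/(72*7 - 985))) = 1/(-293764/689417 + (18 - 6/(504 - 985))) = 1/(-293764/689417 + (18 - 6/(-481))) = 1/(-293764/689417 + (18 - 6*(-1/481))) = 1/(-293764/689417 + (18 + 6/481)) = 1/(-293764/689417 + 8664/481) = 1/(5831808404/331609577) = 331609577/5831808404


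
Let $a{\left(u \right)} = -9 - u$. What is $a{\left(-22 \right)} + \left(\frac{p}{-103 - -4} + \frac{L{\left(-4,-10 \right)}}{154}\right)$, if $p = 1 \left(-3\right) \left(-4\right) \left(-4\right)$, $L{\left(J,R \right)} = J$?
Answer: $\frac{3109}{231} \approx 13.459$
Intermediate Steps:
$p = -48$ ($p = \left(-3\right) \left(-4\right) \left(-4\right) = 12 \left(-4\right) = -48$)
$a{\left(-22 \right)} + \left(\frac{p}{-103 - -4} + \frac{L{\left(-4,-10 \right)}}{154}\right) = \left(-9 - -22\right) - \left(\frac{2}{77} + \frac{48}{-103 - -4}\right) = \left(-9 + 22\right) - \left(\frac{2}{77} + \frac{48}{-103 + 4}\right) = 13 - \left(\frac{2}{77} + \frac{48}{-99}\right) = 13 - - \frac{106}{231} = 13 + \left(\frac{16}{33} - \frac{2}{77}\right) = 13 + \frac{106}{231} = \frac{3109}{231}$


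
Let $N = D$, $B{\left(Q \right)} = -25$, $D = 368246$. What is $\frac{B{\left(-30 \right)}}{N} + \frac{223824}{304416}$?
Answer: $\frac{429243137}{583854033} \approx 0.73519$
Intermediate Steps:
$N = 368246$
$\frac{B{\left(-30 \right)}}{N} + \frac{223824}{304416} = - \frac{25}{368246} + \frac{223824}{304416} = \left(-25\right) \frac{1}{368246} + 223824 \cdot \frac{1}{304416} = - \frac{25}{368246} + \frac{4663}{6342} = \frac{429243137}{583854033}$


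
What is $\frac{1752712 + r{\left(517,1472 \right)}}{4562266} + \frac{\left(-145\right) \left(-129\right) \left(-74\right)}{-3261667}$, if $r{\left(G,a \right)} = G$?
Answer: $\frac{12033400901963}{14880592457422} \approx 0.80866$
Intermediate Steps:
$\frac{1752712 + r{\left(517,1472 \right)}}{4562266} + \frac{\left(-145\right) \left(-129\right) \left(-74\right)}{-3261667} = \frac{1752712 + 517}{4562266} + \frac{\left(-145\right) \left(-129\right) \left(-74\right)}{-3261667} = 1753229 \cdot \frac{1}{4562266} + 18705 \left(-74\right) \left(- \frac{1}{3261667}\right) = \frac{1753229}{4562266} - - \frac{1384170}{3261667} = \frac{1753229}{4562266} + \frac{1384170}{3261667} = \frac{12033400901963}{14880592457422}$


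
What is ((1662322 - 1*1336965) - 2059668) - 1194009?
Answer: -2928320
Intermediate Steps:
((1662322 - 1*1336965) - 2059668) - 1194009 = ((1662322 - 1336965) - 2059668) - 1194009 = (325357 - 2059668) - 1194009 = -1734311 - 1194009 = -2928320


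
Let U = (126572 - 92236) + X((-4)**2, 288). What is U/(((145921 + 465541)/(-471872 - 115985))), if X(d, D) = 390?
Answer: -10206961091/305731 ≈ -33385.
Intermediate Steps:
U = 34726 (U = (126572 - 92236) + 390 = 34336 + 390 = 34726)
U/(((145921 + 465541)/(-471872 - 115985))) = 34726/(((145921 + 465541)/(-471872 - 115985))) = 34726/((611462/(-587857))) = 34726/((611462*(-1/587857))) = 34726/(-611462/587857) = 34726*(-587857/611462) = -10206961091/305731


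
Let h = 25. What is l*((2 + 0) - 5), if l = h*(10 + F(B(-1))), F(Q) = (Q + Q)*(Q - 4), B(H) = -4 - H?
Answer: -3900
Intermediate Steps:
F(Q) = 2*Q*(-4 + Q) (F(Q) = (2*Q)*(-4 + Q) = 2*Q*(-4 + Q))
l = 1300 (l = 25*(10 + 2*(-4 - 1*(-1))*(-4 + (-4 - 1*(-1)))) = 25*(10 + 2*(-4 + 1)*(-4 + (-4 + 1))) = 25*(10 + 2*(-3)*(-4 - 3)) = 25*(10 + 2*(-3)*(-7)) = 25*(10 + 42) = 25*52 = 1300)
l*((2 + 0) - 5) = 1300*((2 + 0) - 5) = 1300*(2 - 5) = 1300*(-3) = -3900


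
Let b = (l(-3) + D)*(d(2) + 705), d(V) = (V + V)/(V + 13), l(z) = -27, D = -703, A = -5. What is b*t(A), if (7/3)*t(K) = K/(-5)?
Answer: -1544534/7 ≈ -2.2065e+5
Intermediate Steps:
t(K) = -3*K/35 (t(K) = 3*(K/(-5))/7 = 3*(K*(-⅕))/7 = 3*(-K/5)/7 = -3*K/35)
d(V) = 2*V/(13 + V) (d(V) = (2*V)/(13 + V) = 2*V/(13 + V))
b = -1544534/3 (b = (-27 - 703)*(2*2/(13 + 2) + 705) = -730*(2*2/15 + 705) = -730*(2*2*(1/15) + 705) = -730*(4/15 + 705) = -730*10579/15 = -1544534/3 ≈ -5.1484e+5)
b*t(A) = -(-1544534)*(-5)/35 = -1544534/3*3/7 = -1544534/7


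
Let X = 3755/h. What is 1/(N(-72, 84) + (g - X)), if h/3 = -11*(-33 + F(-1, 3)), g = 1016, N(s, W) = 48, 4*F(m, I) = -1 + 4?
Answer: 4257/4514428 ≈ 0.00094298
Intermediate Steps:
F(m, I) = 3/4 (F(m, I) = (-1 + 4)/4 = (1/4)*3 = 3/4)
h = 4257/4 (h = 3*(-11*(-33 + 3/4)) = 3*(-11*(-129/4)) = 3*(1419/4) = 4257/4 ≈ 1064.3)
X = 15020/4257 (X = 3755/(4257/4) = 3755*(4/4257) = 15020/4257 ≈ 3.5283)
1/(N(-72, 84) + (g - X)) = 1/(48 + (1016 - 1*15020/4257)) = 1/(48 + (1016 - 15020/4257)) = 1/(48 + 4310092/4257) = 1/(4514428/4257) = 4257/4514428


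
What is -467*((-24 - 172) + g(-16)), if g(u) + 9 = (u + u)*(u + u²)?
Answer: 3682295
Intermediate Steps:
g(u) = -9 + 2*u*(u + u²) (g(u) = -9 + (u + u)*(u + u²) = -9 + (2*u)*(u + u²) = -9 + 2*u*(u + u²))
-467*((-24 - 172) + g(-16)) = -467*((-24 - 172) + (-9 + 2*(-16)² + 2*(-16)³)) = -467*(-196 + (-9 + 2*256 + 2*(-4096))) = -467*(-196 + (-9 + 512 - 8192)) = -467*(-196 - 7689) = -467*(-7885) = 3682295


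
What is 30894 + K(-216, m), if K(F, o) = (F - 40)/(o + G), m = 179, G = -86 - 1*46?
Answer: 1451762/47 ≈ 30889.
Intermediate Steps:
G = -132 (G = -86 - 46 = -132)
K(F, o) = (-40 + F)/(-132 + o) (K(F, o) = (F - 40)/(o - 132) = (-40 + F)/(-132 + o))
30894 + K(-216, m) = 30894 + (-40 - 216)/(-132 + 179) = 30894 - 256/47 = 1451762/47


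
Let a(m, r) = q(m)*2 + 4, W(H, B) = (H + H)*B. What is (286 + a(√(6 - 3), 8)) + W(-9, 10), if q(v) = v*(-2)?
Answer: 110 - 4*√3 ≈ 103.07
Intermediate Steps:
q(v) = -2*v
W(H, B) = 2*B*H (W(H, B) = (2*H)*B = 2*B*H)
a(m, r) = 4 - 4*m (a(m, r) = -2*m*2 + 4 = -4*m + 4 = 4 - 4*m)
(286 + a(√(6 - 3), 8)) + W(-9, 10) = (286 + (4 - 4*√(6 - 3))) + 2*10*(-9) = (286 + (4 - 4*√3)) - 180 = (290 - 4*√3) - 180 = 110 - 4*√3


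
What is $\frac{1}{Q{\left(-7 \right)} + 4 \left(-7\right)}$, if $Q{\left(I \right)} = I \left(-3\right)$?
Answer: $- \frac{1}{7} \approx -0.14286$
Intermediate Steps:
$Q{\left(I \right)} = - 3 I$
$\frac{1}{Q{\left(-7 \right)} + 4 \left(-7\right)} = \frac{1}{\left(-3\right) \left(-7\right) + 4 \left(-7\right)} = \frac{1}{21 - 28} = \frac{1}{-7} = - \frac{1}{7}$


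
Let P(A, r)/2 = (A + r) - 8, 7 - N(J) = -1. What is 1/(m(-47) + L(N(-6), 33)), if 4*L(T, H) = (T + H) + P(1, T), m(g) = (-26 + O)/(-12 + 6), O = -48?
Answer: 12/277 ≈ 0.043321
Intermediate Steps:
N(J) = 8 (N(J) = 7 - 1*(-1) = 7 + 1 = 8)
P(A, r) = -16 + 2*A + 2*r (P(A, r) = 2*((A + r) - 8) = 2*(-8 + A + r) = -16 + 2*A + 2*r)
m(g) = 37/3 (m(g) = (-26 - 48)/(-12 + 6) = -74/(-6) = -74*(-1/6) = 37/3)
L(T, H) = -7/2 + H/4 + 3*T/4 (L(T, H) = ((T + H) + (-16 + 2*1 + 2*T))/4 = ((H + T) + (-16 + 2 + 2*T))/4 = ((H + T) + (-14 + 2*T))/4 = (-14 + H + 3*T)/4 = -7/2 + H/4 + 3*T/4)
1/(m(-47) + L(N(-6), 33)) = 1/(37/3 + (-7/2 + (1/4)*33 + (3/4)*8)) = 1/(37/3 + (-7/2 + 33/4 + 6)) = 1/(37/3 + 43/4) = 1/(277/12) = 12/277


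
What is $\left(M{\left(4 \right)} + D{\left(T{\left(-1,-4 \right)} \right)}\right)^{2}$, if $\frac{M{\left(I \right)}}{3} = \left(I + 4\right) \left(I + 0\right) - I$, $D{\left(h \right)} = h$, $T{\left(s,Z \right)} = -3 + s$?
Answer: $6400$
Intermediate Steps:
$M{\left(I \right)} = - 3 I + 3 I \left(4 + I\right)$ ($M{\left(I \right)} = 3 \left(\left(I + 4\right) \left(I + 0\right) - I\right) = 3 \left(\left(4 + I\right) I - I\right) = 3 \left(I \left(4 + I\right) - I\right) = 3 \left(- I + I \left(4 + I\right)\right) = - 3 I + 3 I \left(4 + I\right)$)
$\left(M{\left(4 \right)} + D{\left(T{\left(-1,-4 \right)} \right)}\right)^{2} = \left(3 \cdot 4 \left(3 + 4\right) - 4\right)^{2} = \left(3 \cdot 4 \cdot 7 - 4\right)^{2} = \left(84 - 4\right)^{2} = 80^{2} = 6400$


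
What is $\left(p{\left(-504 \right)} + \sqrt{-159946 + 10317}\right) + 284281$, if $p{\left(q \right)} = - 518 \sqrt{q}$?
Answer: $284281 + i \sqrt{149629} - 3108 i \sqrt{14} \approx 2.8428 \cdot 10^{5} - 11242.0 i$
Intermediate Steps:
$\left(p{\left(-504 \right)} + \sqrt{-159946 + 10317}\right) + 284281 = \left(- 518 \sqrt{-504} + \sqrt{-159946 + 10317}\right) + 284281 = \left(- 518 \cdot 6 i \sqrt{14} + \sqrt{-149629}\right) + 284281 = \left(- 3108 i \sqrt{14} + i \sqrt{149629}\right) + 284281 = \left(i \sqrt{149629} - 3108 i \sqrt{14}\right) + 284281 = 284281 + i \sqrt{149629} - 3108 i \sqrt{14}$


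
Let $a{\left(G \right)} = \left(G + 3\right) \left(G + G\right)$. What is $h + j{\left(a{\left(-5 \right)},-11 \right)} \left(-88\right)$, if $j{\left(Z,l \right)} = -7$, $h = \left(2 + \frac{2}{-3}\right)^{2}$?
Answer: $\frac{5560}{9} \approx 617.78$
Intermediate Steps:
$a{\left(G \right)} = 2 G \left(3 + G\right)$ ($a{\left(G \right)} = \left(3 + G\right) 2 G = 2 G \left(3 + G\right)$)
$h = \frac{16}{9}$ ($h = \left(2 + 2 \left(- \frac{1}{3}\right)\right)^{2} = \left(2 - \frac{2}{3}\right)^{2} = \left(\frac{4}{3}\right)^{2} = \frac{16}{9} \approx 1.7778$)
$h + j{\left(a{\left(-5 \right)},-11 \right)} \left(-88\right) = \frac{16}{9} - -616 = \frac{16}{9} + 616 = \frac{5560}{9}$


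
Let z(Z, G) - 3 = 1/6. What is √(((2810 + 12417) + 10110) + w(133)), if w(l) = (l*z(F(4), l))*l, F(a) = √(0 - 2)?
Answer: √2928678/6 ≈ 285.22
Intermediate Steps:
F(a) = I*√2 (F(a) = √(-2) = I*√2)
z(Z, G) = 19/6 (z(Z, G) = 3 + 1/6 = 3 + ⅙ = 19/6)
w(l) = 19*l²/6 (w(l) = (l*(19/6))*l = (19*l/6)*l = 19*l²/6)
√(((2810 + 12417) + 10110) + w(133)) = √(((2810 + 12417) + 10110) + (19/6)*133²) = √((15227 + 10110) + (19/6)*17689) = √(25337 + 336091/6) = √(488113/6) = √2928678/6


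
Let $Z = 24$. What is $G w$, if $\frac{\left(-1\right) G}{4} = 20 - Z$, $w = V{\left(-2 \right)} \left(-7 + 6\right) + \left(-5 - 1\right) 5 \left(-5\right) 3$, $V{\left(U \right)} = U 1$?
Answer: $7232$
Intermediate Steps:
$V{\left(U \right)} = U$
$w = 452$ ($w = - 2 \left(-7 + 6\right) + \left(-5 - 1\right) 5 \left(-5\right) 3 = \left(-2\right) \left(-1\right) + \left(-6\right) 5 \left(-5\right) 3 = 2 + \left(-30\right) \left(-5\right) 3 = 2 + 150 \cdot 3 = 2 + 450 = 452$)
$G = 16$ ($G = - 4 \left(20 - 24\right) = \left(-4\right) \left(-4\right) = 16$)
$G w = 16 \cdot 452 = 7232$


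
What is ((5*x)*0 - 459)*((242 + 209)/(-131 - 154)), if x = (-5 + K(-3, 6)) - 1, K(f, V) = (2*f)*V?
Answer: 69003/95 ≈ 726.35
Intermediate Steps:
K(f, V) = 2*V*f
x = -42 (x = (-5 + 2*6*(-3)) - 1 = (-5 - 36) - 1 = -41 - 1 = -42)
((5*x)*0 - 459)*((242 + 209)/(-131 - 154)) = ((5*(-42))*0 - 459)*((242 + 209)/(-131 - 154)) = (-210*0 - 459)*(451/(-285)) = (0 - 459)*(451*(-1/285)) = -459*(-451/285) = 69003/95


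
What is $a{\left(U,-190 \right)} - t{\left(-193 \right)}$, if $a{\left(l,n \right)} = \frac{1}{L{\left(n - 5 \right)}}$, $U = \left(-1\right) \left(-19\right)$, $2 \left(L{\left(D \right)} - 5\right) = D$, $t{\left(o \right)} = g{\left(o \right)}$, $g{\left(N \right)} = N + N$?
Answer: $\frac{71408}{185} \approx 385.99$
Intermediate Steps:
$g{\left(N \right)} = 2 N$
$t{\left(o \right)} = 2 o$
$L{\left(D \right)} = 5 + \frac{D}{2}$
$U = 19$
$a{\left(l,n \right)} = \frac{1}{\frac{5}{2} + \frac{n}{2}}$ ($a{\left(l,n \right)} = \frac{1}{5 + \frac{n - 5}{2}} = \frac{1}{5 + \frac{-5 + n}{2}} = \frac{1}{5 + \left(- \frac{5}{2} + \frac{n}{2}\right)} = \frac{1}{\frac{5}{2} + \frac{n}{2}}$)
$a{\left(U,-190 \right)} - t{\left(-193 \right)} = \frac{2}{5 - 190} - 2 \left(-193\right) = \frac{2}{-185} - -386 = 2 \left(- \frac{1}{185}\right) + 386 = - \frac{2}{185} + 386 = \frac{71408}{185}$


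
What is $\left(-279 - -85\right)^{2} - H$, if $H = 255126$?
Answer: $-217490$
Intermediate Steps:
$\left(-279 - -85\right)^{2} - H = \left(-279 - -85\right)^{2} - 255126 = \left(-279 + 85\right)^{2} - 255126 = \left(-194\right)^{2} - 255126 = 37636 - 255126 = -217490$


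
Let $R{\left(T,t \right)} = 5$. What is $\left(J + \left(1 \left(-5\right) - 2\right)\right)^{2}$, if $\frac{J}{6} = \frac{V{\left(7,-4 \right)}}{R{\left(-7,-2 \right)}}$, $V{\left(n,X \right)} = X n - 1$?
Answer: $\frac{43681}{25} \approx 1747.2$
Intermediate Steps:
$V{\left(n,X \right)} = -1 + X n$ ($V{\left(n,X \right)} = X n - 1 = -1 + X n$)
$J = - \frac{174}{5}$ ($J = 6 \frac{-1 - 28}{5} = 6 \left(-1 - 28\right) \frac{1}{5} = 6 \left(\left(-29\right) \frac{1}{5}\right) = 6 \left(- \frac{29}{5}\right) = - \frac{174}{5} \approx -34.8$)
$\left(J + \left(1 \left(-5\right) - 2\right)\right)^{2} = \left(- \frac{174}{5} + \left(1 \left(-5\right) - 2\right)\right)^{2} = \left(- \frac{174}{5} - 7\right)^{2} = \left(- \frac{209}{5}\right)^{2} = \frac{43681}{25}$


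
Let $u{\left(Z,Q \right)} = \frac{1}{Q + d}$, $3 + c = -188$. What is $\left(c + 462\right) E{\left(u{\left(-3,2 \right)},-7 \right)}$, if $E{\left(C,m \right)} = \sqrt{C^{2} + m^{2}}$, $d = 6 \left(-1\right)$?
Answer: $\frac{271 \sqrt{785}}{4} \approx 1898.2$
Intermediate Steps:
$c = -191$ ($c = -3 - 188 = -191$)
$d = -6$
$u{\left(Z,Q \right)} = \frac{1}{-6 + Q}$ ($u{\left(Z,Q \right)} = \frac{1}{Q - 6} = \frac{1}{-6 + Q}$)
$\left(c + 462\right) E{\left(u{\left(-3,2 \right)},-7 \right)} = \left(-191 + 462\right) \sqrt{\left(\frac{1}{-6 + 2}\right)^{2} + \left(-7\right)^{2}} = 271 \sqrt{\left(\frac{1}{-4}\right)^{2} + 49} = 271 \sqrt{\left(- \frac{1}{4}\right)^{2} + 49} = 271 \sqrt{\frac{1}{16} + 49} = 271 \sqrt{\frac{785}{16}} = 271 \frac{\sqrt{785}}{4} = \frac{271 \sqrt{785}}{4}$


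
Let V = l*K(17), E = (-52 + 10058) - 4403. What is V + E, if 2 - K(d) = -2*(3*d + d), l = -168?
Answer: -17581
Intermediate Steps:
K(d) = 2 + 8*d (K(d) = 2 - (-2)*(3*d + d) = 2 - (-2)*4*d = 2 - (-8)*d = 2 + 8*d)
E = 5603 (E = 10006 - 4403 = 5603)
V = -23184 (V = -168*(2 + 8*17) = -168*(2 + 136) = -168*138 = -23184)
V + E = -23184 + 5603 = -17581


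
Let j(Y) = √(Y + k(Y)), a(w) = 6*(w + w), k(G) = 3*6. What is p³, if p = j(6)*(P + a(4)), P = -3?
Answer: 4374000*√6 ≈ 1.0714e+7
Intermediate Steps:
k(G) = 18
a(w) = 12*w (a(w) = 6*(2*w) = 12*w)
j(Y) = √(18 + Y) (j(Y) = √(Y + 18) = √(18 + Y))
p = 90*√6 (p = √(18 + 6)*(-3 + 12*4) = √24*(-3 + 48) = (2*√6)*45 = 90*√6 ≈ 220.45)
p³ = (90*√6)³ = 4374000*√6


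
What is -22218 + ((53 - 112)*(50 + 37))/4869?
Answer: -36061525/1623 ≈ -22219.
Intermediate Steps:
-22218 + ((53 - 112)*(50 + 37))/4869 = -22218 - 59*87*(1/4869) = -22218 - 5133*1/4869 = -22218 - 1711/1623 = -36061525/1623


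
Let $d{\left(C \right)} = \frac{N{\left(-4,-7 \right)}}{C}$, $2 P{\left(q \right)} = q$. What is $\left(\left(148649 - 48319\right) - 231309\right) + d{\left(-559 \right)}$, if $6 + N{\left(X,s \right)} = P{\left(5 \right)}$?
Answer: $- \frac{146434515}{1118} \approx -1.3098 \cdot 10^{5}$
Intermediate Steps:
$P{\left(q \right)} = \frac{q}{2}$
$N{\left(X,s \right)} = - \frac{7}{2}$ ($N{\left(X,s \right)} = -6 + \frac{1}{2} \cdot 5 = -6 + \frac{5}{2} = - \frac{7}{2}$)
$d{\left(C \right)} = - \frac{7}{2 C}$
$\left(\left(148649 - 48319\right) - 231309\right) + d{\left(-559 \right)} = \left(\left(148649 - 48319\right) - 231309\right) - \frac{7}{2 \left(-559\right)} = \left(\left(148649 - 48319\right) - 231309\right) - - \frac{7}{1118} = \left(100330 - 231309\right) + \frac{7}{1118} = -130979 + \frac{7}{1118} = - \frac{146434515}{1118}$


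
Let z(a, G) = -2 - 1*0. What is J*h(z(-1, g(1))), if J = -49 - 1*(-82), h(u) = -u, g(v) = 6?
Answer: 66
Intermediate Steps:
z(a, G) = -2 (z(a, G) = -2 + 0 = -2)
J = 33 (J = -49 + 82 = 33)
J*h(z(-1, g(1))) = 33*(-1*(-2)) = 33*2 = 66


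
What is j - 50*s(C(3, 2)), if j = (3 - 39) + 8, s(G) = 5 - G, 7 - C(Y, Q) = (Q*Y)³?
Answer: -10728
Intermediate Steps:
C(Y, Q) = 7 - Q³*Y³ (C(Y, Q) = 7 - (Q*Y)³ = 7 - Q³*Y³)
j = -28 (j = -36 + 8 = -28)
j - 50*s(C(3, 2)) = -28 - 50*(5 - (7 - 1*2³*3³)) = -28 - 50*(5 - (7 - 1*8*27)) = -28 - 50*(5 - (7 - 216)) = -28 - 50*(5 - 1*(-209)) = -28 - 50*(5 + 209) = -28 - 50*214 = -28 - 10700 = -10728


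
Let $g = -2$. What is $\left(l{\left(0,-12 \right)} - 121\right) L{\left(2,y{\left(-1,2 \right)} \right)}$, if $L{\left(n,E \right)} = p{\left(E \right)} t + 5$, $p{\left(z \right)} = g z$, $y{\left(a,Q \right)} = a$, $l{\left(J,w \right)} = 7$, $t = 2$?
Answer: $-1026$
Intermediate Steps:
$p{\left(z \right)} = - 2 z$
$L{\left(n,E \right)} = 5 - 4 E$ ($L{\left(n,E \right)} = - 2 E 2 + 5 = - 4 E + 5 = 5 - 4 E$)
$\left(l{\left(0,-12 \right)} - 121\right) L{\left(2,y{\left(-1,2 \right)} \right)} = \left(7 - 121\right) \left(5 - -4\right) = - 114 \left(5 + 4\right) = \left(-114\right) 9 = -1026$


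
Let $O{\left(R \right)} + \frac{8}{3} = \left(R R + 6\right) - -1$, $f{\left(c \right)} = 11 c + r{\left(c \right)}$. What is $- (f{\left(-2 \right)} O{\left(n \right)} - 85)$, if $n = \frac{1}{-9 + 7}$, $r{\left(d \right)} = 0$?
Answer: $\frac{1115}{6} \approx 185.83$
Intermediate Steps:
$n = - \frac{1}{2}$ ($n = \frac{1}{-2} = - \frac{1}{2} \approx -0.5$)
$f{\left(c \right)} = 11 c$ ($f{\left(c \right)} = 11 c + 0 = 11 c$)
$O{\left(R \right)} = \frac{13}{3} + R^{2}$ ($O{\left(R \right)} = - \frac{8}{3} + \left(\left(R R + 6\right) - -1\right) = - \frac{8}{3} + \left(\left(R^{2} + 6\right) + 1\right) = - \frac{8}{3} + \left(\left(6 + R^{2}\right) + 1\right) = - \frac{8}{3} + \left(7 + R^{2}\right) = \frac{13}{3} + R^{2}$)
$- (f{\left(-2 \right)} O{\left(n \right)} - 85) = - (11 \left(-2\right) \left(\frac{13}{3} + \left(- \frac{1}{2}\right)^{2}\right) - 85) = - (- 22 \left(\frac{13}{3} + \frac{1}{4}\right) - 85) = - (\left(-22\right) \frac{55}{12} - 85) = - (- \frac{605}{6} - 85) = \left(-1\right) \left(- \frac{1115}{6}\right) = \frac{1115}{6}$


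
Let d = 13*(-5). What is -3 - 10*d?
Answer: 647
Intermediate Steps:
d = -65
-3 - 10*d = -3 - 10*(-65) = -3 + 650 = 647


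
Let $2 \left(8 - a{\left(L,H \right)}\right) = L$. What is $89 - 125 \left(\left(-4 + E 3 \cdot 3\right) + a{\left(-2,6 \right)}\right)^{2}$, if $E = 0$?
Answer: $-3036$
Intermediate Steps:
$a{\left(L,H \right)} = 8 - \frac{L}{2}$
$89 - 125 \left(\left(-4 + E 3 \cdot 3\right) + a{\left(-2,6 \right)}\right)^{2} = 89 - 125 \left(\left(-4 + 0 \cdot 3 \cdot 3\right) + \left(8 - -1\right)\right)^{2} = 89 - 125 \left(\left(-4 + 0 \cdot 9\right) + \left(8 + 1\right)\right)^{2} = 89 - 125 \left(\left(-4 + 0\right) + 9\right)^{2} = 89 - 125 \left(-4 + 9\right)^{2} = 89 - 125 \cdot 5^{2} = 89 - 3125 = -3036$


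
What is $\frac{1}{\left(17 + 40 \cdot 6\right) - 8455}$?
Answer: $- \frac{1}{8198} \approx -0.00012198$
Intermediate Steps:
$\frac{1}{\left(17 + 40 \cdot 6\right) - 8455} = \frac{1}{\left(17 + 240\right) - 8455} = \frac{1}{257 - 8455} = \frac{1}{-8198} = - \frac{1}{8198}$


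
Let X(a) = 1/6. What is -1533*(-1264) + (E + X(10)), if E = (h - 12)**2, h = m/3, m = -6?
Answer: 11627449/6 ≈ 1.9379e+6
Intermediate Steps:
h = -2 (h = -6/3 = -6*1/3 = -2)
E = 196 (E = (-2 - 12)**2 = (-14)**2 = 196)
X(a) = 1/6
-1533*(-1264) + (E + X(10)) = -1533*(-1264) + (196 + 1/6) = 1937712 + 1177/6 = 11627449/6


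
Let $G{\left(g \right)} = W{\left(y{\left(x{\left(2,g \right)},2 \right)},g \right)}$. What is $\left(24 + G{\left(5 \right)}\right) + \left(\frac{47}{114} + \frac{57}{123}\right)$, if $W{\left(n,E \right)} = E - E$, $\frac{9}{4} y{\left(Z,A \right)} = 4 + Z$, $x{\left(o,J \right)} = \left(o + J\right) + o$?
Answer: $\frac{116269}{4674} \approx 24.876$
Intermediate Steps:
$x{\left(o,J \right)} = J + 2 o$ ($x{\left(o,J \right)} = \left(J + o\right) + o = J + 2 o$)
$y{\left(Z,A \right)} = \frac{16}{9} + \frac{4 Z}{9}$ ($y{\left(Z,A \right)} = \frac{4 \left(4 + Z\right)}{9} = \frac{16}{9} + \frac{4 Z}{9}$)
$W{\left(n,E \right)} = 0$
$G{\left(g \right)} = 0$
$\left(24 + G{\left(5 \right)}\right) + \left(\frac{47}{114} + \frac{57}{123}\right) = \left(24 + 0\right) + \left(\frac{47}{114} + \frac{57}{123}\right) = 24 + \left(47 \cdot \frac{1}{114} + 57 \cdot \frac{1}{123}\right) = 24 + \left(\frac{47}{114} + \frac{19}{41}\right) = 24 + \frac{4093}{4674} = \frac{116269}{4674}$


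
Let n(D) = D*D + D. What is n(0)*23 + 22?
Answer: 22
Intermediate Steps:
n(D) = D + D² (n(D) = D² + D = D + D²)
n(0)*23 + 22 = (0*(1 + 0))*23 + 22 = (0*1)*23 + 22 = 0*23 + 22 = 0 + 22 = 22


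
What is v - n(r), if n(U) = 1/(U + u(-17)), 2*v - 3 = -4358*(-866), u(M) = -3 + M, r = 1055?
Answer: 3906122083/2070 ≈ 1.8870e+6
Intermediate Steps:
v = 3774031/2 (v = 3/2 + (-4358*(-866))/2 = 3/2 + (½)*3774028 = 3/2 + 1887014 = 3774031/2 ≈ 1.8870e+6)
n(U) = 1/(-20 + U) (n(U) = 1/(U + (-3 - 17)) = 1/(U - 20) = 1/(-20 + U))
v - n(r) = 3774031/2 - 1/(-20 + 1055) = 3774031/2 - 1/1035 = 3906122083/2070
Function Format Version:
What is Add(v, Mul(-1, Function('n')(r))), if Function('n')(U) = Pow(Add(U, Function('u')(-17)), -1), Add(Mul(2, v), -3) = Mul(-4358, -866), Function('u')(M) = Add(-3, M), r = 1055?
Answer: Rational(3906122083, 2070) ≈ 1.8870e+6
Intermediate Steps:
v = Rational(3774031, 2) (v = Add(Rational(3, 2), Mul(Rational(1, 2), Mul(-4358, -866))) = Add(Rational(3, 2), Mul(Rational(1, 2), 3774028)) = Add(Rational(3, 2), 1887014) = Rational(3774031, 2) ≈ 1.8870e+6)
Function('n')(U) = Pow(Add(-20, U), -1) (Function('n')(U) = Pow(Add(U, Add(-3, -17)), -1) = Pow(Add(U, -20), -1) = Pow(Add(-20, U), -1))
Add(v, Mul(-1, Function('n')(r))) = Add(Rational(3774031, 2), Mul(-1, Pow(Add(-20, 1055), -1))) = Add(Rational(3774031, 2), Mul(-1, Pow(1035, -1))) = Add(Rational(3774031, 2), Mul(-1, Rational(1, 1035))) = Add(Rational(3774031, 2), Rational(-1, 1035)) = Rational(3906122083, 2070)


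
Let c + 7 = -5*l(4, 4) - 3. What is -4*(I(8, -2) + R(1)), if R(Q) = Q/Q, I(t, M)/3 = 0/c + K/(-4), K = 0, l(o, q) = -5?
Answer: -4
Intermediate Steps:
c = 15 (c = -7 + (-5*(-5) - 3) = -7 + (25 - 3) = -7 + 22 = 15)
I(t, M) = 0 (I(t, M) = 3*(0/15 + 0/(-4)) = 3*(0*(1/15) + 0*(-1/4)) = 3*(0 + 0) = 3*0 = 0)
R(Q) = 1
-4*(I(8, -2) + R(1)) = -4*(0 + 1) = -4*1 = -4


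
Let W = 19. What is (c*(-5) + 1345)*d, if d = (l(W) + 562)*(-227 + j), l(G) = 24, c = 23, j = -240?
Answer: -336604260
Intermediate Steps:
d = -273662 (d = (24 + 562)*(-227 - 240) = 586*(-467) = -273662)
(c*(-5) + 1345)*d = (23*(-5) + 1345)*(-273662) = (-115 + 1345)*(-273662) = 1230*(-273662) = -336604260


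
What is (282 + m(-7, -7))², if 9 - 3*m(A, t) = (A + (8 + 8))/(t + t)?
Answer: 15944049/196 ≈ 81347.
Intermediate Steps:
m(A, t) = 3 - (16 + A)/(6*t) (m(A, t) = 3 - (A + (8 + 8))/(3*(t + t)) = 3 - (A + 16)/(3*(2*t)) = 3 - (16 + A)*1/(2*t)/3 = 3 - (16 + A)/(6*t))
(282 + m(-7, -7))² = (282 + (⅙)*(-16 - 1*(-7) + 18*(-7))/(-7))² = (282 + (⅙)*(-⅐)*(-16 + 7 - 126))² = (282 + (⅙)*(-⅐)*(-135))² = (282 + 45/14)² = (3993/14)² = 15944049/196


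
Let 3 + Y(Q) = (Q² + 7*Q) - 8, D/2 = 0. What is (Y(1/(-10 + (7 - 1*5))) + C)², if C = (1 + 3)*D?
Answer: 576081/4096 ≈ 140.64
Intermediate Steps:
D = 0 (D = 2*0 = 0)
C = 0 (C = (1 + 3)*0 = 4*0 = 0)
Y(Q) = -11 + Q² + 7*Q (Y(Q) = -3 + ((Q² + 7*Q) - 8) = -3 + (-8 + Q² + 7*Q) = -11 + Q² + 7*Q)
(Y(1/(-10 + (7 - 1*5))) + C)² = ((-11 + (1/(-10 + (7 - 1*5)))² + 7/(-10 + (7 - 1*5))) + 0)² = ((-11 + (1/(-10 + (7 - 5)))² + 7/(-10 + (7 - 5))) + 0)² = ((-11 + (1/(-10 + 2))² + 7/(-10 + 2)) + 0)² = ((-11 + (1/(-8))² + 7/(-8)) + 0)² = ((-11 + (-⅛)² + 7*(-⅛)) + 0)² = ((-11 + 1/64 - 7/8) + 0)² = (-759/64 + 0)² = (-759/64)² = 576081/4096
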